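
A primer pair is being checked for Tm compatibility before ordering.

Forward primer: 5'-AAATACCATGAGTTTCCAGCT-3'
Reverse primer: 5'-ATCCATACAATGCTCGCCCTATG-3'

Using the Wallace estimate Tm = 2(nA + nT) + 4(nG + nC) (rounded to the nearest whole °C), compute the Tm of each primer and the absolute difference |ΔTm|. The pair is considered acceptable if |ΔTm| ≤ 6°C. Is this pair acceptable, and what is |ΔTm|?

Forward: A=7 T=6 G=3 C=5 → Tm = 2·13 + 4·8 = 58°C.
Reverse: A=6 T=6 G=3 C=8 → Tm = 2·12 + 4·11 = 68°C.
|ΔTm| = |58 − 68| = 10°C, > 6°C.

|ΔTm| = 10°C; the pair is not acceptable.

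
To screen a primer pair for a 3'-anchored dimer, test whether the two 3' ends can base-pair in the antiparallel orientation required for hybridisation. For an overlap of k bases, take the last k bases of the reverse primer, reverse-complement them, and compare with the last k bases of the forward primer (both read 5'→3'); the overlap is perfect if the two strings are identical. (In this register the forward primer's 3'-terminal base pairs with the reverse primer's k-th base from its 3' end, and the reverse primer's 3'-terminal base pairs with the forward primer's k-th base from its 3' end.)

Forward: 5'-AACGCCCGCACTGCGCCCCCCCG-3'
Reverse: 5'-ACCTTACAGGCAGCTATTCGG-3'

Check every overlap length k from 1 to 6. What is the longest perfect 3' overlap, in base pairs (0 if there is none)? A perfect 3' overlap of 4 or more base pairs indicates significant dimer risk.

Last 6 bases (5'→3') — forward …CCCCCG, reverse …ATTCGG.
Reverse complement of the reverse primer's last 6 bases: CCGAAT; its first k bases are the reverse complement of the reverse primer's last k bases, so a perfect k-base overlap needs the forward primer's last k bases to equal them.
Comparing (forward last k vs required): k=1: G vs C ✗; k=2: CG vs CC ✗; k=3: CCG vs CCG ✓; k=4: CCCG vs CCGA ✗; k=5: CCCCG vs CCGAA ✗; k=6: CCCCCG vs CCGAAT ✗.
Only k = 3 is perfect, so the longest perfect 3' overlap is 3.

Longest perfect overlap: 3 complementary base pairs; below the dimer-risk threshold (threshold 4).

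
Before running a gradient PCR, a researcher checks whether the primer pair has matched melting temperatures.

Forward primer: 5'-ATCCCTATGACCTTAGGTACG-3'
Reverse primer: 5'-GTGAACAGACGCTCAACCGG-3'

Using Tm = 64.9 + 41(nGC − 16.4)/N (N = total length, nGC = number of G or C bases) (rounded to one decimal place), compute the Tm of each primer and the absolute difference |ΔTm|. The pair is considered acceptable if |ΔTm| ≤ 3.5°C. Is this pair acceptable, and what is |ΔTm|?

Forward: G+C = 10, N = 21 → Tm = 64.9 + 41·(10 − 16.4)/21 = 52.4°C.
Reverse: G+C = 12, N = 20 → Tm = 64.9 + 41·(12 − 16.4)/20 = 55.9°C.
|ΔTm| = |52.4 − 55.9| = 3.5°C, ≤ 3.5°C.

|ΔTm| = 3.5°C; the pair is acceptable.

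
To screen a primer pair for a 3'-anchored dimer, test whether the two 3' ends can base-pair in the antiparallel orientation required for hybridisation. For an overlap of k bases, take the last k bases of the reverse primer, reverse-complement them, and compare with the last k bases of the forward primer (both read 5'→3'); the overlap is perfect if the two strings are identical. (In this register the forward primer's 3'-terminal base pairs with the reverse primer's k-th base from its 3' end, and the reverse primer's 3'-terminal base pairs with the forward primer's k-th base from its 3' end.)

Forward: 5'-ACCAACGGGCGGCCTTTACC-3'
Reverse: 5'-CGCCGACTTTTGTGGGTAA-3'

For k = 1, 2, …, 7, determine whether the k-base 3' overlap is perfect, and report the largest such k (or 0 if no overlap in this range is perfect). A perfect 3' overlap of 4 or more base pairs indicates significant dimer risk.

Last 7 bases (5'→3') — forward …CTTTACC, reverse …TGGGTAA.
Reverse complement of the reverse primer's last 7 bases: TTACCCA; its first k bases are the reverse complement of the reverse primer's last k bases, so a perfect k-base overlap needs the forward primer's last k bases to equal them.
Comparing (forward last k vs required): k=1: C vs T ✗; k=2: CC vs TT ✗; k=3: ACC vs TTA ✗; k=4: TACC vs TTAC ✗; k=5: TTACC vs TTACC ✓; k=6: TTTACC vs TTACCC ✗; k=7: CTTTACC vs TTACCCA ✗.
Only k = 5 is perfect, so the longest perfect 3' overlap is 5.

Longest perfect overlap: 5 complementary base pairs; significant dimer risk (threshold 4).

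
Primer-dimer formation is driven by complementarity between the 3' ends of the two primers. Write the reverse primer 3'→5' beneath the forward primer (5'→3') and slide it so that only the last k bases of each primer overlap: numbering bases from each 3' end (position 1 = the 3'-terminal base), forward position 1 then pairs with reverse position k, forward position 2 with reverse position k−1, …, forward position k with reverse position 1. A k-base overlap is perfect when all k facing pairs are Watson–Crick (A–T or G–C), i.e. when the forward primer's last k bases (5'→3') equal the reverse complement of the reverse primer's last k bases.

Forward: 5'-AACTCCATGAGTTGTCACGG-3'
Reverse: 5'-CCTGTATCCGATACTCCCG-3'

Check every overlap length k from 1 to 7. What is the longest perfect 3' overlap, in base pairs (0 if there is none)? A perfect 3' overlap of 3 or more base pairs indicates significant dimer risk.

Last 7 bases (5'→3') — forward …GTCACGG, reverse …ACTCCCG.
Reverse complement of the reverse primer's last 7 bases: CGGGAGT; its first k bases are the reverse complement of the reverse primer's last k bases, so a perfect k-base overlap needs the forward primer's last k bases to equal them.
Comparing (forward last k vs required): k=1: G vs C ✗; k=2: GG vs CG ✗; k=3: CGG vs CGG ✓; k=4: ACGG vs CGGG ✗; k=5: CACGG vs CGGGA ✗; k=6: TCACGG vs CGGGAG ✗; k=7: GTCACGG vs CGGGAGT ✗.
Only k = 3 is perfect, so the longest perfect 3' overlap is 3.

Longest perfect overlap: 3 complementary base pairs; significant dimer risk (threshold 3).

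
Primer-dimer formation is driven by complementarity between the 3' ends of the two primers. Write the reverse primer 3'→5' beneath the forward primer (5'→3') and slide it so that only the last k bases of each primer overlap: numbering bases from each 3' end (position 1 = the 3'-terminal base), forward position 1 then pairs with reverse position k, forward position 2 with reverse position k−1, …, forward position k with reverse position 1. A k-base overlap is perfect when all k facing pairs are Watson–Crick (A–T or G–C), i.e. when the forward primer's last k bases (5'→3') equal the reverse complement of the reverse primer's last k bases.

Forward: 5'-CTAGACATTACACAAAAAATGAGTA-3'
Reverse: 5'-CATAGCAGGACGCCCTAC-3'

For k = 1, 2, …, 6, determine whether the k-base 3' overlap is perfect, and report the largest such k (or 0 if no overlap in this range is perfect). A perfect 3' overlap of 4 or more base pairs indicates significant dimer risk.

Longest perfect overlap: 3 complementary base pairs; below the dimer-risk threshold (threshold 4).

Last 6 bases (5'→3') — forward …TGAGTA, reverse …CCCTAC.
Reverse complement of the reverse primer's last 6 bases: GTAGGG; its first k bases are the reverse complement of the reverse primer's last k bases, so a perfect k-base overlap needs the forward primer's last k bases to equal them.
Comparing (forward last k vs required): k=1: A vs G ✗; k=2: TA vs GT ✗; k=3: GTA vs GTA ✓; k=4: AGTA vs GTAG ✗; k=5: GAGTA vs GTAGG ✗; k=6: TGAGTA vs GTAGGG ✗.
Only k = 3 is perfect, so the longest perfect 3' overlap is 3.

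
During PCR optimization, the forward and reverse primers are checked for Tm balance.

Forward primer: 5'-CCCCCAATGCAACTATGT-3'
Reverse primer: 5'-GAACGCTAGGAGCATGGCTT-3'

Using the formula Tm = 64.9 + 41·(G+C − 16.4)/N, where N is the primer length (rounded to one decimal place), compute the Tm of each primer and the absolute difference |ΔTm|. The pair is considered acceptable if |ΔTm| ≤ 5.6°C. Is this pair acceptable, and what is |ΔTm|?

|ΔTm| = 5.8°C; the pair is not acceptable.

Forward: G+C = 9, N = 18 → Tm = 64.9 + 41·(9 − 16.4)/18 = 48.0°C.
Reverse: G+C = 11, N = 20 → Tm = 64.9 + 41·(11 − 16.4)/20 = 53.8°C.
|ΔTm| = |48.0 − 53.8| = 5.8°C, > 5.6°C.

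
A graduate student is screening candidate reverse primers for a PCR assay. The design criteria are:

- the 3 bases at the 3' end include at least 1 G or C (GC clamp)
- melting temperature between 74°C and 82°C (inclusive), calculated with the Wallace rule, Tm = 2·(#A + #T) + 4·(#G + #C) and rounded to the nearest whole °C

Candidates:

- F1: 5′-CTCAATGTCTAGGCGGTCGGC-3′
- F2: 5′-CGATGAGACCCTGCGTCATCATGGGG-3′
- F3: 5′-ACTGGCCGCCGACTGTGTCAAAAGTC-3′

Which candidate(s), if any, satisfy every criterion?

F3 only.

F1 (21 nt, A=3 T=5 G=7 C=6): 3' end GGC has 3 G/C ✓; Tm = 2·8 + 4·13 = 68°C, outside 74–82°C ✗ — fails.
F2 (26 nt, A=5 T=5 G=9 C=7): 3' end GGG has 3 G/C ✓; Tm = 2·10 + 4·16 = 84°C, outside 74–82°C ✗ — fails.
F3 (26 nt, A=6 T=5 G=7 C=8): 3' end GTC has 2 G/C ✓; Tm = 2·11 + 4·15 = 82°C ✓ — passes.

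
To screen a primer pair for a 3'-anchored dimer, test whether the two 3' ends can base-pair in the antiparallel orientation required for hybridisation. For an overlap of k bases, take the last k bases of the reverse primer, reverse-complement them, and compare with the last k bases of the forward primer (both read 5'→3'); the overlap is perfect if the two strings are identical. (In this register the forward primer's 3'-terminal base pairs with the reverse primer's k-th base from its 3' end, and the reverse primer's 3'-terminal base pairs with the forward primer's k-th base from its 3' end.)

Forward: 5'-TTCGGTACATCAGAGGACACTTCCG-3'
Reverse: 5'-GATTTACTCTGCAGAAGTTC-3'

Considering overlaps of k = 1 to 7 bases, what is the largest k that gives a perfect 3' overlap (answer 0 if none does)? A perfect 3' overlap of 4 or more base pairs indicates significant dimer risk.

Longest perfect overlap: 1 complementary base pair; below the dimer-risk threshold (threshold 4).

Last 7 bases (5'→3') — forward …ACTTCCG, reverse …GAAGTTC.
Reverse complement of the reverse primer's last 7 bases: GAACTTC; its first k bases are the reverse complement of the reverse primer's last k bases, so a perfect k-base overlap needs the forward primer's last k bases to equal them.
Comparing (forward last k vs required): k=1: G vs G ✓; k=2: CG vs GA ✗; k=3: CCG vs GAA ✗; k=4: TCCG vs GAAC ✗; k=5: TTCCG vs GAACT ✗; k=6: CTTCCG vs GAACTT ✗; k=7: ACTTCCG vs GAACTTC ✗.
Only k = 1 is perfect, so the longest perfect 3' overlap is 1.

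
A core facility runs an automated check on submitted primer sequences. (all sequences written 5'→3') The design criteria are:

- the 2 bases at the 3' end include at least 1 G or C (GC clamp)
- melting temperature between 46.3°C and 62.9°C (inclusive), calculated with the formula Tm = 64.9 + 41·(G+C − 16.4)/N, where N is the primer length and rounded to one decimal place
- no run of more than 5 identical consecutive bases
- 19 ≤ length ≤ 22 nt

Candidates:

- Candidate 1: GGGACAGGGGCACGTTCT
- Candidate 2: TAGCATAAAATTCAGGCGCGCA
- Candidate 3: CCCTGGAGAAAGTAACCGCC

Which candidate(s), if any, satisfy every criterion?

Candidate 2 and Candidate 3.

Candidate 1 (18 nt, A=3 T=3 G=8 C=4): 3' end CT has 1 G/C ✓; Tm = 64.9 + 41·(12 − 16.4)/18 = 54.9°C ✓; longest run = 4 ✓; length 18, outside 19–22 ✗ — fails.
Candidate 2 (22 nt, A=8 T=4 G=5 C=5): 3' end CA has 1 G/C ✓; Tm = 64.9 + 41·(10 − 16.4)/22 = 53.0°C ✓; longest run = 4 ✓; length 22 ✓ — passes.
Candidate 3 (20 nt, A=6 T=2 G=5 C=7): 3' end CC has 2 G/C ✓; Tm = 64.9 + 41·(12 − 16.4)/20 = 55.9°C ✓; longest run = 3 ✓; length 20 ✓ — passes.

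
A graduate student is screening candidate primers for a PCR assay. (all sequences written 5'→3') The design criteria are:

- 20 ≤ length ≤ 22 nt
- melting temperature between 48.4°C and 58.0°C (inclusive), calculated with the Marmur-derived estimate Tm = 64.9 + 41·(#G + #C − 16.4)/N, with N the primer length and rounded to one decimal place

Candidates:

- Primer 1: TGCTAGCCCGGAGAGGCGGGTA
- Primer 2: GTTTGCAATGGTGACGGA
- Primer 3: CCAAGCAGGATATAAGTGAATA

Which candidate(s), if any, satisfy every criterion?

Primer 3 only.

Primer 1 (22 nt, A=4 T=3 G=10 C=5): length 22 ✓; Tm = 64.9 + 41·(15 − 16.4)/22 = 62.3°C, outside 48.4–58.0°C ✗ — fails.
Primer 2 (18 nt, A=4 T=5 G=7 C=2): length 18, outside 20–22 ✗; Tm = 64.9 + 41·(9 − 16.4)/18 = 48.0°C, outside 48.4–58.0°C ✗ — fails.
Primer 3 (22 nt, A=10 T=4 G=5 C=3): length 22 ✓; Tm = 64.9 + 41·(8 − 16.4)/22 = 49.2°C ✓ — passes.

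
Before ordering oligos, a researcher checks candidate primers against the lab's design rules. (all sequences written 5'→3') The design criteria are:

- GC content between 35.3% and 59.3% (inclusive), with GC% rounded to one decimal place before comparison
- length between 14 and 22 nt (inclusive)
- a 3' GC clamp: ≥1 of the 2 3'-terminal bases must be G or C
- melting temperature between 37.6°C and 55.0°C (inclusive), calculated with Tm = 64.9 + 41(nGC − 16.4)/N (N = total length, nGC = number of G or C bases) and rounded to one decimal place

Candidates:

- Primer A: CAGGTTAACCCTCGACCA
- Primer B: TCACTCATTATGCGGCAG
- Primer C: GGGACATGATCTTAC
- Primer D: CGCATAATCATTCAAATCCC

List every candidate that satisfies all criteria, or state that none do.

Primer A, Primer B, Primer C and Primer D.

Primer A (18 nt, A=5 T=3 G=3 C=7): GC 10/18 = 55.6% ✓; length 18 ✓; 3' end CA has 1 G/C ✓; Tm = 64.9 + 41·(10 − 16.4)/18 = 50.3°C ✓ — passes.
Primer B (18 nt, A=4 T=5 G=4 C=5): GC 9/18 = 50.0% ✓; length 18 ✓; 3' end AG has 1 G/C ✓; Tm = 64.9 + 41·(9 − 16.4)/18 = 48.0°C ✓ — passes.
Primer C (15 nt, A=4 T=4 G=4 C=3): GC 7/15 = 46.7% ✓; length 15 ✓; 3' end AC has 1 G/C ✓; Tm = 64.9 + 41·(7 − 16.4)/15 = 39.2°C ✓ — passes.
Primer D (20 nt, A=7 T=5 G=1 C=7): GC 8/20 = 40.0% ✓; length 20 ✓; 3' end CC has 2 G/C ✓; Tm = 64.9 + 41·(8 − 16.4)/20 = 47.7°C ✓ — passes.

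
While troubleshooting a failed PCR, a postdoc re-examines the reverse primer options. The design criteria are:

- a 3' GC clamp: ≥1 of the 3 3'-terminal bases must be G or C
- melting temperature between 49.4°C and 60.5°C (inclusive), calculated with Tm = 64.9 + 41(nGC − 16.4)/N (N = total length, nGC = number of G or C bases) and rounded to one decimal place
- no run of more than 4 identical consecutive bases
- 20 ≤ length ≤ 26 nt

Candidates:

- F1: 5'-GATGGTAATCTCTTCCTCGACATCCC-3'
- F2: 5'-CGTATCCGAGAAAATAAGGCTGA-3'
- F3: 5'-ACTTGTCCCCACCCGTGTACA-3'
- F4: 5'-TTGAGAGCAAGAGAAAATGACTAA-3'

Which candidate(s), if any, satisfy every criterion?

F1 (26 nt, A=5 T=8 G=4 C=9): 3' end CCC has 3 G/C ✓; Tm = 64.9 + 41·(13 − 16.4)/26 = 59.5°C ✓; longest run = 3 ✓; length 26 ✓ — passes.
F2 (23 nt, A=9 T=4 G=6 C=4): 3' end TGA has 1 G/C ✓; Tm = 64.9 + 41·(10 − 16.4)/23 = 53.5°C ✓; longest run = 4 ✓; length 23 ✓ — passes.
F3 (21 nt, A=4 T=5 G=3 C=9): 3' end ACA has 1 G/C ✓; Tm = 64.9 + 41·(12 − 16.4)/21 = 56.3°C ✓; longest run = 4 ✓; length 21 ✓ — passes.
F4 (24 nt, A=12 T=4 G=6 C=2): 3' end TAA has 0 G/C, need ≥1 ✗; Tm = 64.9 + 41·(8 − 16.4)/24 = 50.6°C ✓; longest run = 4 ✓; length 24 ✓ — fails.

F1, F2 and F3.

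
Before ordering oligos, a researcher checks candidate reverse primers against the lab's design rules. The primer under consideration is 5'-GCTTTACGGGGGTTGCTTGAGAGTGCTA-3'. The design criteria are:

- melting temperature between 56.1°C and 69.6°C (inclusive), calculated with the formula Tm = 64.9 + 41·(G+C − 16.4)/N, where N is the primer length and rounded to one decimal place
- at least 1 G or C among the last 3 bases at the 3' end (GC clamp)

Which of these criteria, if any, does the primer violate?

Meets all criteria.

Base counts: A=4, T=9, G=11, C=4 (length 28).
Tm: Tm = 64.9 + 41·(15 − 16.4)/28 = 62.9°C ✓
GC clamp: 3' end CTA has 1 G/C ✓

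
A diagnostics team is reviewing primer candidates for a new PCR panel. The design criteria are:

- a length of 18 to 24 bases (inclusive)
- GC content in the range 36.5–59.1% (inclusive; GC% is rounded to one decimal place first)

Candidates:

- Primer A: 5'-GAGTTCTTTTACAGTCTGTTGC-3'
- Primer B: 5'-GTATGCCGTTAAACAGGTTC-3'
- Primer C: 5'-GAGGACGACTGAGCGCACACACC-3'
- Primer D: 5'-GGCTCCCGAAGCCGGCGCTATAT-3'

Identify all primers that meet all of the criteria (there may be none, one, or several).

Primer A and Primer B.

Primer A (22 nt, A=3 T=10 G=5 C=4): length 22 ✓; GC 9/22 = 40.9% ✓ — passes.
Primer B (20 nt, A=5 T=6 G=5 C=4): length 20 ✓; GC 9/20 = 45.0% ✓ — passes.
Primer C (23 nt, A=7 T=1 G=7 C=8): length 23 ✓; GC 15/23 = 65.2%, outside 36.5–59.1% ✗ — fails.
Primer D (23 nt, A=4 T=4 G=7 C=8): length 23 ✓; GC 15/23 = 65.2%, outside 36.5–59.1% ✗ — fails.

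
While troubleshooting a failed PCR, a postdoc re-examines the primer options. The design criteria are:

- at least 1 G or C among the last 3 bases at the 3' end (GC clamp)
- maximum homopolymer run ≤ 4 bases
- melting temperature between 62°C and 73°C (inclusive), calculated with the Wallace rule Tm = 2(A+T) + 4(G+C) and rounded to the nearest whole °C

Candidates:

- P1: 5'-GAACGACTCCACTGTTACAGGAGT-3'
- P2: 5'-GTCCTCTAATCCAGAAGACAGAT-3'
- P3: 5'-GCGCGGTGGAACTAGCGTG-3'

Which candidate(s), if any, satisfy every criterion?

P1 (24 nt, A=7 T=5 G=6 C=6): 3' end AGT has 1 G/C ✓; longest run = 2 ✓; Tm = 2·12 + 4·12 = 72°C ✓ — passes.
P2 (23 nt, A=8 T=5 G=4 C=6): 3' end GAT has 1 G/C ✓; longest run = 2 ✓; Tm = 2·13 + 4·10 = 66°C ✓ — passes.
P3 (19 nt, A=3 T=3 G=9 C=4): 3' end GTG has 2 G/C ✓; longest run = 2 ✓; Tm = 2·6 + 4·13 = 64°C ✓ — passes.

P1, P2 and P3.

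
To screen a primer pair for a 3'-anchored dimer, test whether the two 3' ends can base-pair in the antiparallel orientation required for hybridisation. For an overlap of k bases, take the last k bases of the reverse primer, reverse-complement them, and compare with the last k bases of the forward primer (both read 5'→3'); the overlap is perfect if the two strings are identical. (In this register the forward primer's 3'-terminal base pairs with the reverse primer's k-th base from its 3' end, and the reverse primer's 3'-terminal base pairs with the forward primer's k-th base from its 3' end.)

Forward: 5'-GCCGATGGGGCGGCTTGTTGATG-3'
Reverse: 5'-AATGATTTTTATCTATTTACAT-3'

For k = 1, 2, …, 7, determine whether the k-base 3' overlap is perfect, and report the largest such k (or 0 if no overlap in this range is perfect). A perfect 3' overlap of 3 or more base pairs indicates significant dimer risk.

Longest perfect overlap: 3 complementary base pairs; significant dimer risk (threshold 3).

Last 7 bases (5'→3') — forward …GTTGATG, reverse …TTTACAT.
Reverse complement of the reverse primer's last 7 bases: ATGTAAA; its first k bases are the reverse complement of the reverse primer's last k bases, so a perfect k-base overlap needs the forward primer's last k bases to equal them.
Comparing (forward last k vs required): k=1: G vs A ✗; k=2: TG vs AT ✗; k=3: ATG vs ATG ✓; k=4: GATG vs ATGT ✗; k=5: TGATG vs ATGTA ✗; k=6: TTGATG vs ATGTAA ✗; k=7: GTTGATG vs ATGTAAA ✗.
Only k = 3 is perfect, so the longest perfect 3' overlap is 3.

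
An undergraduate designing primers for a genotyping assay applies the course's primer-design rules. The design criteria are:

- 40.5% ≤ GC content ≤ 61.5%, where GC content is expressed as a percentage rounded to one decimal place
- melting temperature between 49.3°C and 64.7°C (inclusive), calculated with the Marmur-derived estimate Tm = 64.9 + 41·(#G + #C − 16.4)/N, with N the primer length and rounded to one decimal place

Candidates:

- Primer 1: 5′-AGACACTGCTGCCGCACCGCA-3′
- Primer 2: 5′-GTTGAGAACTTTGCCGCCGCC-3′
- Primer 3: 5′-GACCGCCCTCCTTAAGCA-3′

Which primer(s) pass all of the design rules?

Primer 3 only.

Primer 1 (21 nt, A=5 T=2 G=5 C=9): GC 14/21 = 66.7%, outside 40.5–61.5% ✗; Tm = 64.9 + 41·(14 − 16.4)/21 = 60.2°C ✓ — fails.
Primer 2 (21 nt, A=3 T=5 G=6 C=7): GC 13/21 = 61.9%, outside 40.5–61.5% ✗; Tm = 64.9 + 41·(13 − 16.4)/21 = 58.3°C ✓ — fails.
Primer 3 (18 nt, A=4 T=3 G=3 C=8): GC 11/18 = 61.1% ✓; Tm = 64.9 + 41·(11 − 16.4)/18 = 52.6°C ✓ — passes.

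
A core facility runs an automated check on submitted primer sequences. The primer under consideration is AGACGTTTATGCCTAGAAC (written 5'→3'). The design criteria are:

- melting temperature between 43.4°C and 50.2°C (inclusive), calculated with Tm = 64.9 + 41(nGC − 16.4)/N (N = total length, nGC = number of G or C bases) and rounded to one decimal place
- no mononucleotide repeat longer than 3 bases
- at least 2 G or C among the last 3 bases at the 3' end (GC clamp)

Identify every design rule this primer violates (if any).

Base counts: A=6, T=5, G=4, C=4 (length 19).
Tm: Tm = 64.9 + 41·(8 − 16.4)/19 = 46.8°C ✓
homopolymer run: longest run = 3 ✓
GC clamp: 3' end AAC has 1 G/C, need ≥2 ✗

Fails: GC clamp.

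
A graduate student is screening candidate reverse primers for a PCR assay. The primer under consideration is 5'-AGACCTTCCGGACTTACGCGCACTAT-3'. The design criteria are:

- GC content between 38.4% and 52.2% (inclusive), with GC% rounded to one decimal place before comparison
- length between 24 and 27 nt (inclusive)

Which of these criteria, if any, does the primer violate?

Fails: GC content.

Base counts: A=6, T=6, G=5, C=9 (length 26).
GC content: GC 14/26 = 53.8%, outside 38.4–52.2% ✗
length: length 26 ✓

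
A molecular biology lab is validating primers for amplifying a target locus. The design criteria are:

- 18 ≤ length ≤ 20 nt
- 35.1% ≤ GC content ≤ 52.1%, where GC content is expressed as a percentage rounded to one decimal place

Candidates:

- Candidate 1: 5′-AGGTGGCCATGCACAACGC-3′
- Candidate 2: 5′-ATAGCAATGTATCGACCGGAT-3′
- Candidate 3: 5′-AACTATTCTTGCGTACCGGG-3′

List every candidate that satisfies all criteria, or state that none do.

Candidate 3 only.

Candidate 1 (19 nt, A=5 T=2 G=6 C=6): length 19 ✓; GC 12/19 = 63.2%, outside 35.1–52.1% ✗ — fails.
Candidate 2 (21 nt, A=7 T=5 G=5 C=4): length 21, outside 18–20 ✗; GC 9/21 = 42.9% ✓ — fails.
Candidate 3 (20 nt, A=4 T=6 G=5 C=5): length 20 ✓; GC 10/20 = 50.0% ✓ — passes.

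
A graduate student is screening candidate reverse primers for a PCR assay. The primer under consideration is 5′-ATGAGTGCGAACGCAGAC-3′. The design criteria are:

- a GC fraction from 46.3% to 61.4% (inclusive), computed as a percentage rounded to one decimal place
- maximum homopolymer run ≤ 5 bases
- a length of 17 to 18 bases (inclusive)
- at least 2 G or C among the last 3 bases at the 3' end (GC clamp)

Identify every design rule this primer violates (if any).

Meets all criteria.

Base counts: A=6, T=2, G=6, C=4 (length 18).
GC content: GC 10/18 = 55.6% ✓
homopolymer run: longest run = 2 ✓
length: length 18 ✓
GC clamp: 3' end GAC has 2 G/C ✓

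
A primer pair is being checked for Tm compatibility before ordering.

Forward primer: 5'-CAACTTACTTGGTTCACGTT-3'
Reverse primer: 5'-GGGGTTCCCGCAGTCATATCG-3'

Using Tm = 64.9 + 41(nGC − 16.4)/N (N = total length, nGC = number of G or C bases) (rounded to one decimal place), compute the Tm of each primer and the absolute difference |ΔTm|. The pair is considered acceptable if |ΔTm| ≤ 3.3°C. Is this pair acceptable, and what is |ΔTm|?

Forward: G+C = 8, N = 20 → Tm = 64.9 + 41·(8 − 16.4)/20 = 47.7°C.
Reverse: G+C = 13, N = 21 → Tm = 64.9 + 41·(13 − 16.4)/21 = 58.3°C.
|ΔTm| = |47.7 − 58.3| = 10.6°C, > 3.3°C.

|ΔTm| = 10.6°C; the pair is not acceptable.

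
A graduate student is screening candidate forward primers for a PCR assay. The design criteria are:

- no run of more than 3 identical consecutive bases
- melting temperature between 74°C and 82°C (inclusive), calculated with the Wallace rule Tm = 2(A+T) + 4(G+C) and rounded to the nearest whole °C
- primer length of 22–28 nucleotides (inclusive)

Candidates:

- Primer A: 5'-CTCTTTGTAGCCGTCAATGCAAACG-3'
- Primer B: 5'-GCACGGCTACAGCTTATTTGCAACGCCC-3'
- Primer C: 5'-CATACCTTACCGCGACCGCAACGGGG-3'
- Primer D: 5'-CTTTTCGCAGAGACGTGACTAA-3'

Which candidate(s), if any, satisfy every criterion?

Primer A only.

Primer A (25 nt, A=6 T=7 G=5 C=7): longest run = 3 ✓; Tm = 2·13 + 4·12 = 74°C ✓; length 25 ✓ — passes.
Primer B (28 nt, A=6 T=6 G=6 C=10): longest run = 3 ✓; Tm = 2·12 + 4·16 = 88°C, outside 74–82°C ✗; length 28 ✓ — fails.
Primer C (26 nt, A=6 T=3 G=7 C=10): longest run = 4, exceeds 3 ✗; Tm = 2·9 + 4·17 = 86°C, outside 74–82°C ✗; length 26 ✓ — fails.
Primer D (22 nt, A=6 T=6 G=5 C=5): longest run = 4, exceeds 3 ✗; Tm = 2·12 + 4·10 = 64°C, outside 74–82°C ✗; length 22 ✓ — fails.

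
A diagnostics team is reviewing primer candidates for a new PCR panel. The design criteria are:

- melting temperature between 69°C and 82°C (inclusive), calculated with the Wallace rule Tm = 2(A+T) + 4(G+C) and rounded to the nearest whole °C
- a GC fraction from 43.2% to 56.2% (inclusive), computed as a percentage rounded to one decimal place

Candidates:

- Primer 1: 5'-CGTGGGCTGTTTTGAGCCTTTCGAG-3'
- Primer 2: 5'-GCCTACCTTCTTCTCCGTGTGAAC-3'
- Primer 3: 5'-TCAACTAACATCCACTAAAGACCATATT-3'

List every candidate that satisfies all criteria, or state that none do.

Primer 1 and Primer 2.

Primer 1 (25 nt, A=2 T=9 G=9 C=5): Tm = 2·11 + 4·14 = 78°C ✓; GC 14/25 = 56.0% ✓ — passes.
Primer 2 (24 nt, A=3 T=8 G=4 C=9): Tm = 2·11 + 4·13 = 74°C ✓; GC 13/24 = 54.2% ✓ — passes.
Primer 3 (28 nt, A=12 T=7 G=1 C=8): Tm = 2·19 + 4·9 = 74°C ✓; GC 9/28 = 32.1%, outside 43.2–56.2% ✗ — fails.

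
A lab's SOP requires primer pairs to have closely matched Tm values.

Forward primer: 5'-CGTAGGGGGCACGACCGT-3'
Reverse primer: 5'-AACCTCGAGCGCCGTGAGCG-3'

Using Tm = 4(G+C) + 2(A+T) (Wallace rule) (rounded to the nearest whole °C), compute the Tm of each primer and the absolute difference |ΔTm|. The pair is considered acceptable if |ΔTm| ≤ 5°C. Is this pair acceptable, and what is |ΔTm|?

|ΔTm| = 6°C; the pair is not acceptable.

Forward: A=3 T=2 G=8 C=5 → Tm = 2·5 + 4·13 = 62°C.
Reverse: A=4 T=2 G=7 C=7 → Tm = 2·6 + 4·14 = 68°C.
|ΔTm| = |62 − 68| = 6°C, > 5°C.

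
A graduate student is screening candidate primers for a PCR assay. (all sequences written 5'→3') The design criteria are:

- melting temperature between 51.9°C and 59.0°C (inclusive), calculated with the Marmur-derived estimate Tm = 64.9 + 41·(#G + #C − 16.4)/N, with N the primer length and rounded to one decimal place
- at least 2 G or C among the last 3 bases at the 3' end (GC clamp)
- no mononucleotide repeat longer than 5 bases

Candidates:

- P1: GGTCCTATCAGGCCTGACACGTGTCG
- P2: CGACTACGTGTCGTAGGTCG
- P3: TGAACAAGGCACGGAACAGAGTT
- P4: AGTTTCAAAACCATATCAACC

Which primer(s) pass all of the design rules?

P1 (26 nt, A=4 T=6 G=8 C=8): Tm = 64.9 + 41·(16 − 16.4)/26 = 64.3°C, outside 51.9–59.0°C ✗; 3' end TCG has 2 G/C ✓; longest run = 2 ✓ — fails.
P2 (20 nt, A=3 T=5 G=7 C=5): Tm = 64.9 + 41·(12 − 16.4)/20 = 55.9°C ✓; 3' end TCG has 2 G/C ✓; longest run = 2 ✓ — passes.
P3 (23 nt, A=9 T=3 G=7 C=4): Tm = 64.9 + 41·(11 − 16.4)/23 = 55.3°C ✓; 3' end GTT has 1 G/C, need ≥2 ✗; longest run = 2 ✓ — fails.
P4 (21 nt, A=9 T=5 G=1 C=6): Tm = 64.9 + 41·(7 − 16.4)/21 = 46.5°C, outside 51.9–59.0°C ✗; 3' end ACC has 2 G/C ✓; longest run = 4 ✓ — fails.

P2 only.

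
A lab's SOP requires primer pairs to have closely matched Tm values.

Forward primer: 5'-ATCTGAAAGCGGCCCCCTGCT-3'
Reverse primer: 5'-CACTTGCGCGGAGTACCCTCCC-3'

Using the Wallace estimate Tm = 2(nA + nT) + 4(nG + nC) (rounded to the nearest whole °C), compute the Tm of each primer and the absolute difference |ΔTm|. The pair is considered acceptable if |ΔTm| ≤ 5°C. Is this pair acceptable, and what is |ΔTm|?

|ΔTm| = 6°C; the pair is not acceptable.

Forward: A=4 T=4 G=5 C=8 → Tm = 2·8 + 4·13 = 68°C.
Reverse: A=3 T=4 G=5 C=10 → Tm = 2·7 + 4·15 = 74°C.
|ΔTm| = |68 − 74| = 6°C, > 5°C.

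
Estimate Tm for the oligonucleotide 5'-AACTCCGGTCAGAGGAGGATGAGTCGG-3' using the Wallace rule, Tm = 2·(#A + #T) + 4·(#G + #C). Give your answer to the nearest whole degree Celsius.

Base counts: A=7, T=4, G=11, C=5 (length 27).
Tm = 2·(7+4) + 4·(11+5) = 2·11 + 4·16 = 22 + 64 = 86°C.

86°C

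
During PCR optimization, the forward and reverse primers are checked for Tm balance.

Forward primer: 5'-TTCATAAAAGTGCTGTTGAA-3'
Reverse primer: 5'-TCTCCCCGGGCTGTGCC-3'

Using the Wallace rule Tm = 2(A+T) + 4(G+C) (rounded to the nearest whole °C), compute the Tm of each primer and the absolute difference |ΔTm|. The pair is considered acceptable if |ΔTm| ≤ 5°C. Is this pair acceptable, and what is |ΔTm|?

|ΔTm| = 8°C; the pair is not acceptable.

Forward: A=7 T=7 G=4 C=2 → Tm = 2·14 + 4·6 = 52°C.
Reverse: A=0 T=4 G=5 C=8 → Tm = 2·4 + 4·13 = 60°C.
|ΔTm| = |52 − 60| = 8°C, > 5°C.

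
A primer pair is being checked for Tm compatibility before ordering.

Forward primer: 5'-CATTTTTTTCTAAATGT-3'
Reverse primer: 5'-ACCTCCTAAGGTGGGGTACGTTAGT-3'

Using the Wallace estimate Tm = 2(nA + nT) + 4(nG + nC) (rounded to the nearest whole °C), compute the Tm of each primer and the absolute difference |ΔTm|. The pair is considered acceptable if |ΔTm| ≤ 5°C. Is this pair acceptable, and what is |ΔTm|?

|ΔTm| = 36°C; the pair is not acceptable.

Forward: A=4 T=10 G=1 C=2 → Tm = 2·14 + 4·3 = 40°C.
Reverse: A=5 T=7 G=8 C=5 → Tm = 2·12 + 4·13 = 76°C.
|ΔTm| = |40 − 76| = 36°C, > 5°C.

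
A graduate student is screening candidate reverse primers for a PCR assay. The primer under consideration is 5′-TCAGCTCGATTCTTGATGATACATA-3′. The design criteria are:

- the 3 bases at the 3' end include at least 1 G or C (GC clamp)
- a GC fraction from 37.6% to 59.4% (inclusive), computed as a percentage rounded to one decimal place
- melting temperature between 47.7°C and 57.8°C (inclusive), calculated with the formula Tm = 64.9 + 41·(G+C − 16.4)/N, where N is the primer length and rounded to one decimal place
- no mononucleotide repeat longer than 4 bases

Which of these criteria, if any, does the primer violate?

Fails: GC clamp, GC content.

Base counts: A=7, T=9, G=4, C=5 (length 25).
GC clamp: 3' end ATA has 0 G/C, need ≥1 ✗
GC content: GC 9/25 = 36.0%, outside 37.6–59.4% ✗
Tm: Tm = 64.9 + 41·(9 − 16.4)/25 = 52.8°C ✓
homopolymer run: longest run = 2 ✓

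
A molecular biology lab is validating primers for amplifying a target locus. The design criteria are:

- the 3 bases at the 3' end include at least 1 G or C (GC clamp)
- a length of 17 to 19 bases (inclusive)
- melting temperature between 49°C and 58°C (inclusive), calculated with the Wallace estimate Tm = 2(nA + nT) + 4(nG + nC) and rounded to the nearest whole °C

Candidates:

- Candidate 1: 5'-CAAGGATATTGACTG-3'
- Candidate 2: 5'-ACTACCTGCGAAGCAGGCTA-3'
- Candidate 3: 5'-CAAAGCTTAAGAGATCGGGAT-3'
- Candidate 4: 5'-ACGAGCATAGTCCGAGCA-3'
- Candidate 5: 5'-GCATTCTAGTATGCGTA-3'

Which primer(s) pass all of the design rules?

Candidate 1 (15 nt, A=5 T=4 G=4 C=2): 3' end CTG has 2 G/C ✓; length 15, outside 17–19 ✗; Tm = 2·9 + 4·6 = 42°C, outside 49–58°C ✗ — fails.
Candidate 2 (20 nt, A=6 T=3 G=5 C=6): 3' end CTA has 1 G/C ✓; length 20, outside 17–19 ✗; Tm = 2·9 + 4·11 = 62°C, outside 49–58°C ✗ — fails.
Candidate 3 (21 nt, A=8 T=4 G=6 C=3): 3' end GAT has 1 G/C ✓; length 21, outside 17–19 ✗; Tm = 2·12 + 4·9 = 60°C, outside 49–58°C ✗ — fails.
Candidate 4 (18 nt, A=6 T=2 G=5 C=5): 3' end GCA has 2 G/C ✓; length 18 ✓; Tm = 2·8 + 4·10 = 56°C ✓ — passes.
Candidate 5 (17 nt, A=4 T=6 G=4 C=3): 3' end GTA has 1 G/C ✓; length 17 ✓; Tm = 2·10 + 4·7 = 48°C, outside 49–58°C ✗ — fails.

Candidate 4 only.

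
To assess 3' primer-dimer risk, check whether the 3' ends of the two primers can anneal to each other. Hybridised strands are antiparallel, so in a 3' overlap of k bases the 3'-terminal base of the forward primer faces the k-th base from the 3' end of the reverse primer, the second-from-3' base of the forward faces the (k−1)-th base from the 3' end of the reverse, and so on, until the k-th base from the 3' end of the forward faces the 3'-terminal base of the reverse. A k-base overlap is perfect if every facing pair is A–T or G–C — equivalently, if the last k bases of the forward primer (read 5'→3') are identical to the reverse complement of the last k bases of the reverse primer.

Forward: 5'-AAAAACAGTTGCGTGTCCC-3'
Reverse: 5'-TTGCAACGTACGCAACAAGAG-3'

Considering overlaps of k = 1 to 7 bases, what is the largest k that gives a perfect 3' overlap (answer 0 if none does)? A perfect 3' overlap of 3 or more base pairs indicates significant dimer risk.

Longest perfect overlap: 1 complementary base pair; below the dimer-risk threshold (threshold 3).

Last 7 bases (5'→3') — forward …GTGTCCC, reverse …ACAAGAG.
Reverse complement of the reverse primer's last 7 bases: CTCTTGT; its first k bases are the reverse complement of the reverse primer's last k bases, so a perfect k-base overlap needs the forward primer's last k bases to equal them.
Comparing (forward last k vs required): k=1: C vs C ✓; k=2: CC vs CT ✗; k=3: CCC vs CTC ✗; k=4: TCCC vs CTCT ✗; k=5: GTCCC vs CTCTT ✗; k=6: TGTCCC vs CTCTTG ✗; k=7: GTGTCCC vs CTCTTGT ✗.
Only k = 1 is perfect, so the longest perfect 3' overlap is 1.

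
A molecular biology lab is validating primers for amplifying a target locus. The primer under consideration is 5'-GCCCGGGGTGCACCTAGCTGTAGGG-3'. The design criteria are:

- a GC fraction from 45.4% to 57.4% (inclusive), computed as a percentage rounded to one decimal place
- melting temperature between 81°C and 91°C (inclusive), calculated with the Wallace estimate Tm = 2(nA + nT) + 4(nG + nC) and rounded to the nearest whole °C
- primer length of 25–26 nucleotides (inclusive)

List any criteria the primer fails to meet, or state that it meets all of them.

Fails: GC content.

Base counts: A=3, T=4, G=11, C=7 (length 25).
GC content: GC 18/25 = 72.0%, outside 45.4–57.4% ✗
Tm: Tm = 2·7 + 4·18 = 86°C ✓
length: length 25 ✓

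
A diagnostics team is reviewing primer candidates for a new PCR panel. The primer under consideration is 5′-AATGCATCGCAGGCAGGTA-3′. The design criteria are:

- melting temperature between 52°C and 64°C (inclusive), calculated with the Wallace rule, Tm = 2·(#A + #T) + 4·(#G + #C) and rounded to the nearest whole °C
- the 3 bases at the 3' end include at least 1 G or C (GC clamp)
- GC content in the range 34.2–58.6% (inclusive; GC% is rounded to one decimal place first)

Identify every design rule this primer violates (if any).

Base counts: A=6, T=3, G=6, C=4 (length 19).
Tm: Tm = 2·9 + 4·10 = 58°C ✓
GC clamp: 3' end GTA has 1 G/C ✓
GC content: GC 10/19 = 52.6% ✓

Meets all criteria.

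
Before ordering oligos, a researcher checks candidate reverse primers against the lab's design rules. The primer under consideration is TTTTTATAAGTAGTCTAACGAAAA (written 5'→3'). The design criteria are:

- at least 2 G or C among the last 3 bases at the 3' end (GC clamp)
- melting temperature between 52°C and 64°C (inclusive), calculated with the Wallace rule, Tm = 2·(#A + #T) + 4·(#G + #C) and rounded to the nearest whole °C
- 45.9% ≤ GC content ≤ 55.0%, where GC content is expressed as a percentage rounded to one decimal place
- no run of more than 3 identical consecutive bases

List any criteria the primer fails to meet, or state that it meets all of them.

Fails: GC clamp, GC content, homopolymer run.

Base counts: A=10, T=9, G=3, C=2 (length 24).
GC clamp: 3' end AAA has 0 G/C, need ≥2 ✗
Tm: Tm = 2·19 + 4·5 = 58°C ✓
GC content: GC 5/24 = 20.8%, outside 45.9–55.0% ✗
homopolymer run: longest run = 5, exceeds 3 ✗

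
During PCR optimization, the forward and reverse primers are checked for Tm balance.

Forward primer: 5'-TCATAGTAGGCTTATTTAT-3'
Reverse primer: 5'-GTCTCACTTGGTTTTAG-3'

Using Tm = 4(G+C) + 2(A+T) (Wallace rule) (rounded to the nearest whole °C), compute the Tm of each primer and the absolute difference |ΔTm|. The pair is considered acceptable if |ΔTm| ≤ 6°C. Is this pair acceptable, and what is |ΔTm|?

Forward: A=5 T=9 G=3 C=2 → Tm = 2·14 + 4·5 = 48°C.
Reverse: A=2 T=8 G=4 C=3 → Tm = 2·10 + 4·7 = 48°C.
|ΔTm| = |48 − 48| = 0°C, ≤ 6°C.

|ΔTm| = 0°C; the pair is acceptable.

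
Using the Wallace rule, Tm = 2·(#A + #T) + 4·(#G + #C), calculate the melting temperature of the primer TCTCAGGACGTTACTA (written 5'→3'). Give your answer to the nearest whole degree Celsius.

46°C

Base counts: A=4, T=5, G=3, C=4 (length 16).
Tm = 2·(4+5) + 4·(3+4) = 2·9 + 4·7 = 18 + 28 = 46°C.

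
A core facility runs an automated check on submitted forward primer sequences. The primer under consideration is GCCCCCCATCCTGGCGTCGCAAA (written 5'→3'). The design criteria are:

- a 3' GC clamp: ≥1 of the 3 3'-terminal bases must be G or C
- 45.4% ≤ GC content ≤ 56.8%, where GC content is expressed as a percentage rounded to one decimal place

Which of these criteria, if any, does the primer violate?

Fails: GC clamp, GC content.

Base counts: A=4, T=3, G=5, C=11 (length 23).
GC clamp: 3' end AAA has 0 G/C, need ≥1 ✗
GC content: GC 16/23 = 69.6%, outside 45.4–56.8% ✗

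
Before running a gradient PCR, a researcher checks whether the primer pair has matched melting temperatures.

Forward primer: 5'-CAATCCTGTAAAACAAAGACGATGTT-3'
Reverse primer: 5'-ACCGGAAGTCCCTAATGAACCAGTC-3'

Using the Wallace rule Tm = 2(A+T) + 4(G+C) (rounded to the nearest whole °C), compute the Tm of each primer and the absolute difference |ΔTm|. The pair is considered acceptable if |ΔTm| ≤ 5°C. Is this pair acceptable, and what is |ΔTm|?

Forward: A=11 T=6 G=4 C=5 → Tm = 2·17 + 4·9 = 70°C.
Reverse: A=8 T=4 G=5 C=8 → Tm = 2·12 + 4·13 = 76°C.
|ΔTm| = |70 − 76| = 6°C, > 5°C.

|ΔTm| = 6°C; the pair is not acceptable.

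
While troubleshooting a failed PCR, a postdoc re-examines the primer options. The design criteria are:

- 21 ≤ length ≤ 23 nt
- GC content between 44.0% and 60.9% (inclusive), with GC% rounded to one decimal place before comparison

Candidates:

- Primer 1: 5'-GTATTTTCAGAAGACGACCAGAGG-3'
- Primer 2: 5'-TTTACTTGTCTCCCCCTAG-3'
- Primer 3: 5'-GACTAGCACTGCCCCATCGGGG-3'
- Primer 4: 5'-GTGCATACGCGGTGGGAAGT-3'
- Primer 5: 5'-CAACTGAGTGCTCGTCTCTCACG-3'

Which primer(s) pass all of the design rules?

Primer 5 only.

Primer 1 (24 nt, A=8 T=5 G=7 C=4): length 24, outside 21–23 ✗; GC 11/24 = 45.8% ✓ — fails.
Primer 2 (19 nt, A=2 T=8 G=2 C=7): length 19, outside 21–23 ✗; GC 9/19 = 47.4% ✓ — fails.
Primer 3 (22 nt, A=4 T=3 G=7 C=8): length 22 ✓; GC 15/22 = 68.2%, outside 44.0–60.9% ✗ — fails.
Primer 4 (20 nt, A=4 T=4 G=9 C=3): length 20, outside 21–23 ✗; GC 12/20 = 60.0% ✓ — fails.
Primer 5 (23 nt, A=4 T=6 G=5 C=8): length 23 ✓; GC 13/23 = 56.5% ✓ — passes.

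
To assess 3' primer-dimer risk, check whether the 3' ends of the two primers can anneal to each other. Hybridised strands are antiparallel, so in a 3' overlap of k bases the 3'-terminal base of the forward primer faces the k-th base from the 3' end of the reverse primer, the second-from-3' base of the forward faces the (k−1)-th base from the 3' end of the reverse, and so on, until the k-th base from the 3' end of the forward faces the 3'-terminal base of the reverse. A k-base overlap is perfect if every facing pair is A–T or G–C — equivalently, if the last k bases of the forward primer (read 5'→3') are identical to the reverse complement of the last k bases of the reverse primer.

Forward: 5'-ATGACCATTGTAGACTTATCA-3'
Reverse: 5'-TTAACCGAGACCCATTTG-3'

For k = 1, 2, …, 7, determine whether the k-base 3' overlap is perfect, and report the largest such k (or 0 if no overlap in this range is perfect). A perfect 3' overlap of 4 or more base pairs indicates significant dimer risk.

Longest perfect overlap: 2 complementary base pairs; below the dimer-risk threshold (threshold 4).

Last 7 bases (5'→3') — forward …CTTATCA, reverse …CCATTTG.
Reverse complement of the reverse primer's last 7 bases: CAAATGG; its first k bases are the reverse complement of the reverse primer's last k bases, so a perfect k-base overlap needs the forward primer's last k bases to equal them.
Comparing (forward last k vs required): k=1: A vs C ✗; k=2: CA vs CA ✓; k=3: TCA vs CAA ✗; k=4: ATCA vs CAAA ✗; k=5: TATCA vs CAAAT ✗; k=6: TTATCA vs CAAATG ✗; k=7: CTTATCA vs CAAATGG ✗.
Only k = 2 is perfect, so the longest perfect 3' overlap is 2.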